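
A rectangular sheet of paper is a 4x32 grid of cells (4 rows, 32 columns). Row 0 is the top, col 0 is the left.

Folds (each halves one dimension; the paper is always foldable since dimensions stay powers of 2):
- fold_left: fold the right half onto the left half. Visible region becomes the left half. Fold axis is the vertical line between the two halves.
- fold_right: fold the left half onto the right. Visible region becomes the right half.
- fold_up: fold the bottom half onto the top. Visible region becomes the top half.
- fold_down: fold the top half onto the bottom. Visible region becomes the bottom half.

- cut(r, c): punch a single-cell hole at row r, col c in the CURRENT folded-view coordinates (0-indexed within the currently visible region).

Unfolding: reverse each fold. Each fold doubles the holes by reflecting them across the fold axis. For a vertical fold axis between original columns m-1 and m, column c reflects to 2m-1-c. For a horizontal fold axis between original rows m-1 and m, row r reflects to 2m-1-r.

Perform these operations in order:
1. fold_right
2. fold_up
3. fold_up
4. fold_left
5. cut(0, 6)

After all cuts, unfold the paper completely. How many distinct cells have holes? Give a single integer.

Answer: 16

Derivation:
Op 1 fold_right: fold axis v@16; visible region now rows[0,4) x cols[16,32) = 4x16
Op 2 fold_up: fold axis h@2; visible region now rows[0,2) x cols[16,32) = 2x16
Op 3 fold_up: fold axis h@1; visible region now rows[0,1) x cols[16,32) = 1x16
Op 4 fold_left: fold axis v@24; visible region now rows[0,1) x cols[16,24) = 1x8
Op 5 cut(0, 6): punch at orig (0,22); cuts so far [(0, 22)]; region rows[0,1) x cols[16,24) = 1x8
Unfold 1 (reflect across v@24): 2 holes -> [(0, 22), (0, 25)]
Unfold 2 (reflect across h@1): 4 holes -> [(0, 22), (0, 25), (1, 22), (1, 25)]
Unfold 3 (reflect across h@2): 8 holes -> [(0, 22), (0, 25), (1, 22), (1, 25), (2, 22), (2, 25), (3, 22), (3, 25)]
Unfold 4 (reflect across v@16): 16 holes -> [(0, 6), (0, 9), (0, 22), (0, 25), (1, 6), (1, 9), (1, 22), (1, 25), (2, 6), (2, 9), (2, 22), (2, 25), (3, 6), (3, 9), (3, 22), (3, 25)]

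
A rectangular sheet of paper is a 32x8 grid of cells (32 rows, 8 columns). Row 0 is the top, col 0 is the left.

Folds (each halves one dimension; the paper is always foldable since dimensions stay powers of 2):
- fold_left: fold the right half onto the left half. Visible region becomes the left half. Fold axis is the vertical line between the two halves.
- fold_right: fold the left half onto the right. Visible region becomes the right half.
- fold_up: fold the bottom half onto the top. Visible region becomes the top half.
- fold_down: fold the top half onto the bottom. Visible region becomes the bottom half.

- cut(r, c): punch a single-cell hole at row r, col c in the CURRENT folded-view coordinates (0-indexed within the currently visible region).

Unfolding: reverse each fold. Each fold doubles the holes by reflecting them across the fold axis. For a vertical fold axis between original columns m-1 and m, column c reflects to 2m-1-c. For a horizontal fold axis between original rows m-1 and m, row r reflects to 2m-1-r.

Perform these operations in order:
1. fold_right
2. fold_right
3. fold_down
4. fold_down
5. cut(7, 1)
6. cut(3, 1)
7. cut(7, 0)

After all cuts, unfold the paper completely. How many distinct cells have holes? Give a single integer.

Answer: 48

Derivation:
Op 1 fold_right: fold axis v@4; visible region now rows[0,32) x cols[4,8) = 32x4
Op 2 fold_right: fold axis v@6; visible region now rows[0,32) x cols[6,8) = 32x2
Op 3 fold_down: fold axis h@16; visible region now rows[16,32) x cols[6,8) = 16x2
Op 4 fold_down: fold axis h@24; visible region now rows[24,32) x cols[6,8) = 8x2
Op 5 cut(7, 1): punch at orig (31,7); cuts so far [(31, 7)]; region rows[24,32) x cols[6,8) = 8x2
Op 6 cut(3, 1): punch at orig (27,7); cuts so far [(27, 7), (31, 7)]; region rows[24,32) x cols[6,8) = 8x2
Op 7 cut(7, 0): punch at orig (31,6); cuts so far [(27, 7), (31, 6), (31, 7)]; region rows[24,32) x cols[6,8) = 8x2
Unfold 1 (reflect across h@24): 6 holes -> [(16, 6), (16, 7), (20, 7), (27, 7), (31, 6), (31, 7)]
Unfold 2 (reflect across h@16): 12 holes -> [(0, 6), (0, 7), (4, 7), (11, 7), (15, 6), (15, 7), (16, 6), (16, 7), (20, 7), (27, 7), (31, 6), (31, 7)]
Unfold 3 (reflect across v@6): 24 holes -> [(0, 4), (0, 5), (0, 6), (0, 7), (4, 4), (4, 7), (11, 4), (11, 7), (15, 4), (15, 5), (15, 6), (15, 7), (16, 4), (16, 5), (16, 6), (16, 7), (20, 4), (20, 7), (27, 4), (27, 7), (31, 4), (31, 5), (31, 6), (31, 7)]
Unfold 4 (reflect across v@4): 48 holes -> [(0, 0), (0, 1), (0, 2), (0, 3), (0, 4), (0, 5), (0, 6), (0, 7), (4, 0), (4, 3), (4, 4), (4, 7), (11, 0), (11, 3), (11, 4), (11, 7), (15, 0), (15, 1), (15, 2), (15, 3), (15, 4), (15, 5), (15, 6), (15, 7), (16, 0), (16, 1), (16, 2), (16, 3), (16, 4), (16, 5), (16, 6), (16, 7), (20, 0), (20, 3), (20, 4), (20, 7), (27, 0), (27, 3), (27, 4), (27, 7), (31, 0), (31, 1), (31, 2), (31, 3), (31, 4), (31, 5), (31, 6), (31, 7)]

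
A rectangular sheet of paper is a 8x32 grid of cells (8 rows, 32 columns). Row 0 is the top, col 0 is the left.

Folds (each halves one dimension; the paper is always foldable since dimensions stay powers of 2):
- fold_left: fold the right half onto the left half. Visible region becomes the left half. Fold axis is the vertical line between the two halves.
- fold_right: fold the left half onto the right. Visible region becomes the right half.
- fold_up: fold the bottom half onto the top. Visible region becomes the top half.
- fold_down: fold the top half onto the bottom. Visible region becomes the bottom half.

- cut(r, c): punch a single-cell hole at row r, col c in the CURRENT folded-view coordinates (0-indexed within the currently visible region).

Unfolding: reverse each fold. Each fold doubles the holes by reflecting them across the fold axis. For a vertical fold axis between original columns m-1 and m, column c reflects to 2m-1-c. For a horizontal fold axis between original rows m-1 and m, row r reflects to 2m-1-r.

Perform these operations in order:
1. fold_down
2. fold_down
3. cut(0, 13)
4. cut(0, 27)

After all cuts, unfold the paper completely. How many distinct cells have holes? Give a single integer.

Answer: 8

Derivation:
Op 1 fold_down: fold axis h@4; visible region now rows[4,8) x cols[0,32) = 4x32
Op 2 fold_down: fold axis h@6; visible region now rows[6,8) x cols[0,32) = 2x32
Op 3 cut(0, 13): punch at orig (6,13); cuts so far [(6, 13)]; region rows[6,8) x cols[0,32) = 2x32
Op 4 cut(0, 27): punch at orig (6,27); cuts so far [(6, 13), (6, 27)]; region rows[6,8) x cols[0,32) = 2x32
Unfold 1 (reflect across h@6): 4 holes -> [(5, 13), (5, 27), (6, 13), (6, 27)]
Unfold 2 (reflect across h@4): 8 holes -> [(1, 13), (1, 27), (2, 13), (2, 27), (5, 13), (5, 27), (6, 13), (6, 27)]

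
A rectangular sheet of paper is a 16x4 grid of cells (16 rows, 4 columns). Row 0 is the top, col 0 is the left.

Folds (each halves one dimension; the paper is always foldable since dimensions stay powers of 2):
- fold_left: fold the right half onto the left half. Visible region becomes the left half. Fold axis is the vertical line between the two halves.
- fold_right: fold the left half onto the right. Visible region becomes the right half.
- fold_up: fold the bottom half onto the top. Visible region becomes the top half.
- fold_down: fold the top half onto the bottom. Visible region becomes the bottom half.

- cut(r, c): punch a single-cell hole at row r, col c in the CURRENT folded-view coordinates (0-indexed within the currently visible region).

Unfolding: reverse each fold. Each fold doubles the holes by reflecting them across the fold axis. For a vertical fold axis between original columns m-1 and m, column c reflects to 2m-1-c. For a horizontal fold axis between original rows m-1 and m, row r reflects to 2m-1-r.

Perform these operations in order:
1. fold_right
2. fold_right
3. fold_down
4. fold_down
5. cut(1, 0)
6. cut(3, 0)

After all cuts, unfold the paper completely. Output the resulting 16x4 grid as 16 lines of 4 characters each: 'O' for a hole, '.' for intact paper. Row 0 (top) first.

Answer: OOOO
....
OOOO
....
....
OOOO
....
OOOO
OOOO
....
OOOO
....
....
OOOO
....
OOOO

Derivation:
Op 1 fold_right: fold axis v@2; visible region now rows[0,16) x cols[2,4) = 16x2
Op 2 fold_right: fold axis v@3; visible region now rows[0,16) x cols[3,4) = 16x1
Op 3 fold_down: fold axis h@8; visible region now rows[8,16) x cols[3,4) = 8x1
Op 4 fold_down: fold axis h@12; visible region now rows[12,16) x cols[3,4) = 4x1
Op 5 cut(1, 0): punch at orig (13,3); cuts so far [(13, 3)]; region rows[12,16) x cols[3,4) = 4x1
Op 6 cut(3, 0): punch at orig (15,3); cuts so far [(13, 3), (15, 3)]; region rows[12,16) x cols[3,4) = 4x1
Unfold 1 (reflect across h@12): 4 holes -> [(8, 3), (10, 3), (13, 3), (15, 3)]
Unfold 2 (reflect across h@8): 8 holes -> [(0, 3), (2, 3), (5, 3), (7, 3), (8, 3), (10, 3), (13, 3), (15, 3)]
Unfold 3 (reflect across v@3): 16 holes -> [(0, 2), (0, 3), (2, 2), (2, 3), (5, 2), (5, 3), (7, 2), (7, 3), (8, 2), (8, 3), (10, 2), (10, 3), (13, 2), (13, 3), (15, 2), (15, 3)]
Unfold 4 (reflect across v@2): 32 holes -> [(0, 0), (0, 1), (0, 2), (0, 3), (2, 0), (2, 1), (2, 2), (2, 3), (5, 0), (5, 1), (5, 2), (5, 3), (7, 0), (7, 1), (7, 2), (7, 3), (8, 0), (8, 1), (8, 2), (8, 3), (10, 0), (10, 1), (10, 2), (10, 3), (13, 0), (13, 1), (13, 2), (13, 3), (15, 0), (15, 1), (15, 2), (15, 3)]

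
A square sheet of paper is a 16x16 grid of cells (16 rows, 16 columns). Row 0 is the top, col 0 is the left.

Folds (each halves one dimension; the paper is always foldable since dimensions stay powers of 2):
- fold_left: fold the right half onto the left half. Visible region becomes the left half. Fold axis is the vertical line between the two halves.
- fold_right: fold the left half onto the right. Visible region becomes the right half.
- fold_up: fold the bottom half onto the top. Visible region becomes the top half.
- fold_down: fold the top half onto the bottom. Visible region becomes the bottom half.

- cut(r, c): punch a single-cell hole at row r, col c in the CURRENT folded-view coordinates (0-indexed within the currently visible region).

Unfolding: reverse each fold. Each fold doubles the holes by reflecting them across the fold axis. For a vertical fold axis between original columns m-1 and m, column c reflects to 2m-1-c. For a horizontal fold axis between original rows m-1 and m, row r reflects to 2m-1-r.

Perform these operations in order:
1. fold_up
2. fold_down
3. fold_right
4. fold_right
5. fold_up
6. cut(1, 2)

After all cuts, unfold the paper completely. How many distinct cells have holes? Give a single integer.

Op 1 fold_up: fold axis h@8; visible region now rows[0,8) x cols[0,16) = 8x16
Op 2 fold_down: fold axis h@4; visible region now rows[4,8) x cols[0,16) = 4x16
Op 3 fold_right: fold axis v@8; visible region now rows[4,8) x cols[8,16) = 4x8
Op 4 fold_right: fold axis v@12; visible region now rows[4,8) x cols[12,16) = 4x4
Op 5 fold_up: fold axis h@6; visible region now rows[4,6) x cols[12,16) = 2x4
Op 6 cut(1, 2): punch at orig (5,14); cuts so far [(5, 14)]; region rows[4,6) x cols[12,16) = 2x4
Unfold 1 (reflect across h@6): 2 holes -> [(5, 14), (6, 14)]
Unfold 2 (reflect across v@12): 4 holes -> [(5, 9), (5, 14), (6, 9), (6, 14)]
Unfold 3 (reflect across v@8): 8 holes -> [(5, 1), (5, 6), (5, 9), (5, 14), (6, 1), (6, 6), (6, 9), (6, 14)]
Unfold 4 (reflect across h@4): 16 holes -> [(1, 1), (1, 6), (1, 9), (1, 14), (2, 1), (2, 6), (2, 9), (2, 14), (5, 1), (5, 6), (5, 9), (5, 14), (6, 1), (6, 6), (6, 9), (6, 14)]
Unfold 5 (reflect across h@8): 32 holes -> [(1, 1), (1, 6), (1, 9), (1, 14), (2, 1), (2, 6), (2, 9), (2, 14), (5, 1), (5, 6), (5, 9), (5, 14), (6, 1), (6, 6), (6, 9), (6, 14), (9, 1), (9, 6), (9, 9), (9, 14), (10, 1), (10, 6), (10, 9), (10, 14), (13, 1), (13, 6), (13, 9), (13, 14), (14, 1), (14, 6), (14, 9), (14, 14)]

Answer: 32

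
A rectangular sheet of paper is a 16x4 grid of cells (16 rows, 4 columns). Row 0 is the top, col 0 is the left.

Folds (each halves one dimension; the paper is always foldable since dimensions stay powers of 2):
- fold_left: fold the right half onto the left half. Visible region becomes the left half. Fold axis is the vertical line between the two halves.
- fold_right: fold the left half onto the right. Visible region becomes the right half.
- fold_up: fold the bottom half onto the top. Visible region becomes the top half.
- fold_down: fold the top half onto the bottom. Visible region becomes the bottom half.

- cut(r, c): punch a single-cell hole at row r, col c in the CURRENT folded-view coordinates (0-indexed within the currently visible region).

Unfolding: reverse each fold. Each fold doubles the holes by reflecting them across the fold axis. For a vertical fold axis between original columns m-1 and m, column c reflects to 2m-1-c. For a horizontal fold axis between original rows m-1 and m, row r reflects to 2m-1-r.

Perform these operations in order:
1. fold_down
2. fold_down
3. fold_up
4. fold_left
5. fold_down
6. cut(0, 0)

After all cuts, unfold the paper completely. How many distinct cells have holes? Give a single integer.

Op 1 fold_down: fold axis h@8; visible region now rows[8,16) x cols[0,4) = 8x4
Op 2 fold_down: fold axis h@12; visible region now rows[12,16) x cols[0,4) = 4x4
Op 3 fold_up: fold axis h@14; visible region now rows[12,14) x cols[0,4) = 2x4
Op 4 fold_left: fold axis v@2; visible region now rows[12,14) x cols[0,2) = 2x2
Op 5 fold_down: fold axis h@13; visible region now rows[13,14) x cols[0,2) = 1x2
Op 6 cut(0, 0): punch at orig (13,0); cuts so far [(13, 0)]; region rows[13,14) x cols[0,2) = 1x2
Unfold 1 (reflect across h@13): 2 holes -> [(12, 0), (13, 0)]
Unfold 2 (reflect across v@2): 4 holes -> [(12, 0), (12, 3), (13, 0), (13, 3)]
Unfold 3 (reflect across h@14): 8 holes -> [(12, 0), (12, 3), (13, 0), (13, 3), (14, 0), (14, 3), (15, 0), (15, 3)]
Unfold 4 (reflect across h@12): 16 holes -> [(8, 0), (8, 3), (9, 0), (9, 3), (10, 0), (10, 3), (11, 0), (11, 3), (12, 0), (12, 3), (13, 0), (13, 3), (14, 0), (14, 3), (15, 0), (15, 3)]
Unfold 5 (reflect across h@8): 32 holes -> [(0, 0), (0, 3), (1, 0), (1, 3), (2, 0), (2, 3), (3, 0), (3, 3), (4, 0), (4, 3), (5, 0), (5, 3), (6, 0), (6, 3), (7, 0), (7, 3), (8, 0), (8, 3), (9, 0), (9, 3), (10, 0), (10, 3), (11, 0), (11, 3), (12, 0), (12, 3), (13, 0), (13, 3), (14, 0), (14, 3), (15, 0), (15, 3)]

Answer: 32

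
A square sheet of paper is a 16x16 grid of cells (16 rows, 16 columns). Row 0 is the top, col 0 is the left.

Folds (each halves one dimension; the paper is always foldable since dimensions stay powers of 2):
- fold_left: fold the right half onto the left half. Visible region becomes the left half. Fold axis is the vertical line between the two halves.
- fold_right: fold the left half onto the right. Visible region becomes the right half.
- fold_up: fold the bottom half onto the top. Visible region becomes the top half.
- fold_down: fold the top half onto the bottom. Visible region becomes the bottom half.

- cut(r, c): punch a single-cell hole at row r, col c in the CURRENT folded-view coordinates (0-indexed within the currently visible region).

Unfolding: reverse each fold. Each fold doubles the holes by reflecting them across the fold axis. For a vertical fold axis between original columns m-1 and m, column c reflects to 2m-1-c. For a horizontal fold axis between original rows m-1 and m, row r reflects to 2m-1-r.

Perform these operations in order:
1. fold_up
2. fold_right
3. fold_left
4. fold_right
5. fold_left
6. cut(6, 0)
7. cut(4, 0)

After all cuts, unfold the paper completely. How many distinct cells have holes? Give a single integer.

Op 1 fold_up: fold axis h@8; visible region now rows[0,8) x cols[0,16) = 8x16
Op 2 fold_right: fold axis v@8; visible region now rows[0,8) x cols[8,16) = 8x8
Op 3 fold_left: fold axis v@12; visible region now rows[0,8) x cols[8,12) = 8x4
Op 4 fold_right: fold axis v@10; visible region now rows[0,8) x cols[10,12) = 8x2
Op 5 fold_left: fold axis v@11; visible region now rows[0,8) x cols[10,11) = 8x1
Op 6 cut(6, 0): punch at orig (6,10); cuts so far [(6, 10)]; region rows[0,8) x cols[10,11) = 8x1
Op 7 cut(4, 0): punch at orig (4,10); cuts so far [(4, 10), (6, 10)]; region rows[0,8) x cols[10,11) = 8x1
Unfold 1 (reflect across v@11): 4 holes -> [(4, 10), (4, 11), (6, 10), (6, 11)]
Unfold 2 (reflect across v@10): 8 holes -> [(4, 8), (4, 9), (4, 10), (4, 11), (6, 8), (6, 9), (6, 10), (6, 11)]
Unfold 3 (reflect across v@12): 16 holes -> [(4, 8), (4, 9), (4, 10), (4, 11), (4, 12), (4, 13), (4, 14), (4, 15), (6, 8), (6, 9), (6, 10), (6, 11), (6, 12), (6, 13), (6, 14), (6, 15)]
Unfold 4 (reflect across v@8): 32 holes -> [(4, 0), (4, 1), (4, 2), (4, 3), (4, 4), (4, 5), (4, 6), (4, 7), (4, 8), (4, 9), (4, 10), (4, 11), (4, 12), (4, 13), (4, 14), (4, 15), (6, 0), (6, 1), (6, 2), (6, 3), (6, 4), (6, 5), (6, 6), (6, 7), (6, 8), (6, 9), (6, 10), (6, 11), (6, 12), (6, 13), (6, 14), (6, 15)]
Unfold 5 (reflect across h@8): 64 holes -> [(4, 0), (4, 1), (4, 2), (4, 3), (4, 4), (4, 5), (4, 6), (4, 7), (4, 8), (4, 9), (4, 10), (4, 11), (4, 12), (4, 13), (4, 14), (4, 15), (6, 0), (6, 1), (6, 2), (6, 3), (6, 4), (6, 5), (6, 6), (6, 7), (6, 8), (6, 9), (6, 10), (6, 11), (6, 12), (6, 13), (6, 14), (6, 15), (9, 0), (9, 1), (9, 2), (9, 3), (9, 4), (9, 5), (9, 6), (9, 7), (9, 8), (9, 9), (9, 10), (9, 11), (9, 12), (9, 13), (9, 14), (9, 15), (11, 0), (11, 1), (11, 2), (11, 3), (11, 4), (11, 5), (11, 6), (11, 7), (11, 8), (11, 9), (11, 10), (11, 11), (11, 12), (11, 13), (11, 14), (11, 15)]

Answer: 64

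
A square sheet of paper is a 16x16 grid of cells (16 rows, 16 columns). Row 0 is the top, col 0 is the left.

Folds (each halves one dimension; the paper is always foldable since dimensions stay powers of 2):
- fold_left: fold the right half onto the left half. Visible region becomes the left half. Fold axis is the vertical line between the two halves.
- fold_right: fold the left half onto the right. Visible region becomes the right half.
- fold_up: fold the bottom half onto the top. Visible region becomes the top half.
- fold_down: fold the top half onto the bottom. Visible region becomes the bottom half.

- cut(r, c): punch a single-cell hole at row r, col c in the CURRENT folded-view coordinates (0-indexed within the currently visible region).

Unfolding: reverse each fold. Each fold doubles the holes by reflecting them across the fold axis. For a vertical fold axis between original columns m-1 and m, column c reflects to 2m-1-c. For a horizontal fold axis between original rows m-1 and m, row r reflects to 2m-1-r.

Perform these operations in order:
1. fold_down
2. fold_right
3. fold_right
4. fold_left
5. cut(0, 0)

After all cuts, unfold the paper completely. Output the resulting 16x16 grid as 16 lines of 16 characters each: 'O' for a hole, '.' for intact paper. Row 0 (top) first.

Answer: ................
................
................
................
................
................
................
O..OO..OO..OO..O
O..OO..OO..OO..O
................
................
................
................
................
................
................

Derivation:
Op 1 fold_down: fold axis h@8; visible region now rows[8,16) x cols[0,16) = 8x16
Op 2 fold_right: fold axis v@8; visible region now rows[8,16) x cols[8,16) = 8x8
Op 3 fold_right: fold axis v@12; visible region now rows[8,16) x cols[12,16) = 8x4
Op 4 fold_left: fold axis v@14; visible region now rows[8,16) x cols[12,14) = 8x2
Op 5 cut(0, 0): punch at orig (8,12); cuts so far [(8, 12)]; region rows[8,16) x cols[12,14) = 8x2
Unfold 1 (reflect across v@14): 2 holes -> [(8, 12), (8, 15)]
Unfold 2 (reflect across v@12): 4 holes -> [(8, 8), (8, 11), (8, 12), (8, 15)]
Unfold 3 (reflect across v@8): 8 holes -> [(8, 0), (8, 3), (8, 4), (8, 7), (8, 8), (8, 11), (8, 12), (8, 15)]
Unfold 4 (reflect across h@8): 16 holes -> [(7, 0), (7, 3), (7, 4), (7, 7), (7, 8), (7, 11), (7, 12), (7, 15), (8, 0), (8, 3), (8, 4), (8, 7), (8, 8), (8, 11), (8, 12), (8, 15)]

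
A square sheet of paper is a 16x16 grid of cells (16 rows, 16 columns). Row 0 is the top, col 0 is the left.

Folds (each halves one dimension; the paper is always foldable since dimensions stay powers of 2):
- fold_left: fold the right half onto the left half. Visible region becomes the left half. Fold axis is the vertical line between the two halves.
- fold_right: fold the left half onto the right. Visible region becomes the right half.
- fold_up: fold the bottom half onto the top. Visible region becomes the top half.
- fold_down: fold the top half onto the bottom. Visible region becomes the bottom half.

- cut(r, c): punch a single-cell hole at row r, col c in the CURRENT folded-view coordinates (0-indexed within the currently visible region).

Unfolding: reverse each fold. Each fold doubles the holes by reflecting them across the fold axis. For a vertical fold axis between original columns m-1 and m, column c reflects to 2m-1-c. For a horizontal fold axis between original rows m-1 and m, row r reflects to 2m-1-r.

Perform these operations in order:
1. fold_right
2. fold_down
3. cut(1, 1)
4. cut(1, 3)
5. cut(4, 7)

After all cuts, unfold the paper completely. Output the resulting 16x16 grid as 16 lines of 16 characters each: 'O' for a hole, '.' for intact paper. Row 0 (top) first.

Op 1 fold_right: fold axis v@8; visible region now rows[0,16) x cols[8,16) = 16x8
Op 2 fold_down: fold axis h@8; visible region now rows[8,16) x cols[8,16) = 8x8
Op 3 cut(1, 1): punch at orig (9,9); cuts so far [(9, 9)]; region rows[8,16) x cols[8,16) = 8x8
Op 4 cut(1, 3): punch at orig (9,11); cuts so far [(9, 9), (9, 11)]; region rows[8,16) x cols[8,16) = 8x8
Op 5 cut(4, 7): punch at orig (12,15); cuts so far [(9, 9), (9, 11), (12, 15)]; region rows[8,16) x cols[8,16) = 8x8
Unfold 1 (reflect across h@8): 6 holes -> [(3, 15), (6, 9), (6, 11), (9, 9), (9, 11), (12, 15)]
Unfold 2 (reflect across v@8): 12 holes -> [(3, 0), (3, 15), (6, 4), (6, 6), (6, 9), (6, 11), (9, 4), (9, 6), (9, 9), (9, 11), (12, 0), (12, 15)]

Answer: ................
................
................
O..............O
................
................
....O.O..O.O....
................
................
....O.O..O.O....
................
................
O..............O
................
................
................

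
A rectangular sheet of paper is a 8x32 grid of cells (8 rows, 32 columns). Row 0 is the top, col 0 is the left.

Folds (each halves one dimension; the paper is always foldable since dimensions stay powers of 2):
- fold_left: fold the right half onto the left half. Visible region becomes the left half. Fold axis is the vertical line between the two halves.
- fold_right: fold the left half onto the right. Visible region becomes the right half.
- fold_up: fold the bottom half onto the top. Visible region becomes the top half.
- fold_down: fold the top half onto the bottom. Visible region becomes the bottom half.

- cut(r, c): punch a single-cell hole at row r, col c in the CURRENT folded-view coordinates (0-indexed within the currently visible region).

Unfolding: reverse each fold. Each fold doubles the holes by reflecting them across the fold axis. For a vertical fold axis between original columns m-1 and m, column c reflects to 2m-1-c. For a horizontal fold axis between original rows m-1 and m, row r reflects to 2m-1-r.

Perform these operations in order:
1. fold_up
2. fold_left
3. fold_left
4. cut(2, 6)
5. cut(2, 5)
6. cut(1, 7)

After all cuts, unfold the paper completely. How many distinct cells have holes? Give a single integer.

Op 1 fold_up: fold axis h@4; visible region now rows[0,4) x cols[0,32) = 4x32
Op 2 fold_left: fold axis v@16; visible region now rows[0,4) x cols[0,16) = 4x16
Op 3 fold_left: fold axis v@8; visible region now rows[0,4) x cols[0,8) = 4x8
Op 4 cut(2, 6): punch at orig (2,6); cuts so far [(2, 6)]; region rows[0,4) x cols[0,8) = 4x8
Op 5 cut(2, 5): punch at orig (2,5); cuts so far [(2, 5), (2, 6)]; region rows[0,4) x cols[0,8) = 4x8
Op 6 cut(1, 7): punch at orig (1,7); cuts so far [(1, 7), (2, 5), (2, 6)]; region rows[0,4) x cols[0,8) = 4x8
Unfold 1 (reflect across v@8): 6 holes -> [(1, 7), (1, 8), (2, 5), (2, 6), (2, 9), (2, 10)]
Unfold 2 (reflect across v@16): 12 holes -> [(1, 7), (1, 8), (1, 23), (1, 24), (2, 5), (2, 6), (2, 9), (2, 10), (2, 21), (2, 22), (2, 25), (2, 26)]
Unfold 3 (reflect across h@4): 24 holes -> [(1, 7), (1, 8), (1, 23), (1, 24), (2, 5), (2, 6), (2, 9), (2, 10), (2, 21), (2, 22), (2, 25), (2, 26), (5, 5), (5, 6), (5, 9), (5, 10), (5, 21), (5, 22), (5, 25), (5, 26), (6, 7), (6, 8), (6, 23), (6, 24)]

Answer: 24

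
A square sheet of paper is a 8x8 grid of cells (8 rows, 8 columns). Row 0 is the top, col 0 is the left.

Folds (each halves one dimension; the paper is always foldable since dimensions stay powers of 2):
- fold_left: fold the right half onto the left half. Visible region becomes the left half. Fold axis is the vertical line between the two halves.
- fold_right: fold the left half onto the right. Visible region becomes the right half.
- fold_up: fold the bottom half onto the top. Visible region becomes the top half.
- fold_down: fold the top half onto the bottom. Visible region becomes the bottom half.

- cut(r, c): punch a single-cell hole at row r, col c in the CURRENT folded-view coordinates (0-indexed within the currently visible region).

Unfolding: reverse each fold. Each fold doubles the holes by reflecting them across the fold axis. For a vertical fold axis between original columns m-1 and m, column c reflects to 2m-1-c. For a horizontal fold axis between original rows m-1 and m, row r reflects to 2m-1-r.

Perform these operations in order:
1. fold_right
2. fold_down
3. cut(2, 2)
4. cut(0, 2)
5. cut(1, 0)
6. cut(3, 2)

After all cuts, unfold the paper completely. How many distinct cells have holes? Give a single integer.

Op 1 fold_right: fold axis v@4; visible region now rows[0,8) x cols[4,8) = 8x4
Op 2 fold_down: fold axis h@4; visible region now rows[4,8) x cols[4,8) = 4x4
Op 3 cut(2, 2): punch at orig (6,6); cuts so far [(6, 6)]; region rows[4,8) x cols[4,8) = 4x4
Op 4 cut(0, 2): punch at orig (4,6); cuts so far [(4, 6), (6, 6)]; region rows[4,8) x cols[4,8) = 4x4
Op 5 cut(1, 0): punch at orig (5,4); cuts so far [(4, 6), (5, 4), (6, 6)]; region rows[4,8) x cols[4,8) = 4x4
Op 6 cut(3, 2): punch at orig (7,6); cuts so far [(4, 6), (5, 4), (6, 6), (7, 6)]; region rows[4,8) x cols[4,8) = 4x4
Unfold 1 (reflect across h@4): 8 holes -> [(0, 6), (1, 6), (2, 4), (3, 6), (4, 6), (5, 4), (6, 6), (7, 6)]
Unfold 2 (reflect across v@4): 16 holes -> [(0, 1), (0, 6), (1, 1), (1, 6), (2, 3), (2, 4), (3, 1), (3, 6), (4, 1), (4, 6), (5, 3), (5, 4), (6, 1), (6, 6), (7, 1), (7, 6)]

Answer: 16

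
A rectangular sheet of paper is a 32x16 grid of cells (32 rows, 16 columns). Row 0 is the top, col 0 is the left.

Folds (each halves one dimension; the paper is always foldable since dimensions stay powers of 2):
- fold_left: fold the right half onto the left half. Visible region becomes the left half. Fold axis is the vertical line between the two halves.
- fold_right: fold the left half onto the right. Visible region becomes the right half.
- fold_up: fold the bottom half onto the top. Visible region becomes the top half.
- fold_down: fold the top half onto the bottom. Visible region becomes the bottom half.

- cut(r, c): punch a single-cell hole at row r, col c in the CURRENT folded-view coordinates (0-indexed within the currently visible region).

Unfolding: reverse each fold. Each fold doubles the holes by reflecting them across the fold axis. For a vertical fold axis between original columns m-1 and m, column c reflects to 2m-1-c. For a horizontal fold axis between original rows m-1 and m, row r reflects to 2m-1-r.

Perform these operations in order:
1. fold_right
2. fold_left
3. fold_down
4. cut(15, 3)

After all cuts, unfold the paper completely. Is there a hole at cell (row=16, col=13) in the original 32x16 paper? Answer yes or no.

Answer: no

Derivation:
Op 1 fold_right: fold axis v@8; visible region now rows[0,32) x cols[8,16) = 32x8
Op 2 fold_left: fold axis v@12; visible region now rows[0,32) x cols[8,12) = 32x4
Op 3 fold_down: fold axis h@16; visible region now rows[16,32) x cols[8,12) = 16x4
Op 4 cut(15, 3): punch at orig (31,11); cuts so far [(31, 11)]; region rows[16,32) x cols[8,12) = 16x4
Unfold 1 (reflect across h@16): 2 holes -> [(0, 11), (31, 11)]
Unfold 2 (reflect across v@12): 4 holes -> [(0, 11), (0, 12), (31, 11), (31, 12)]
Unfold 3 (reflect across v@8): 8 holes -> [(0, 3), (0, 4), (0, 11), (0, 12), (31, 3), (31, 4), (31, 11), (31, 12)]
Holes: [(0, 3), (0, 4), (0, 11), (0, 12), (31, 3), (31, 4), (31, 11), (31, 12)]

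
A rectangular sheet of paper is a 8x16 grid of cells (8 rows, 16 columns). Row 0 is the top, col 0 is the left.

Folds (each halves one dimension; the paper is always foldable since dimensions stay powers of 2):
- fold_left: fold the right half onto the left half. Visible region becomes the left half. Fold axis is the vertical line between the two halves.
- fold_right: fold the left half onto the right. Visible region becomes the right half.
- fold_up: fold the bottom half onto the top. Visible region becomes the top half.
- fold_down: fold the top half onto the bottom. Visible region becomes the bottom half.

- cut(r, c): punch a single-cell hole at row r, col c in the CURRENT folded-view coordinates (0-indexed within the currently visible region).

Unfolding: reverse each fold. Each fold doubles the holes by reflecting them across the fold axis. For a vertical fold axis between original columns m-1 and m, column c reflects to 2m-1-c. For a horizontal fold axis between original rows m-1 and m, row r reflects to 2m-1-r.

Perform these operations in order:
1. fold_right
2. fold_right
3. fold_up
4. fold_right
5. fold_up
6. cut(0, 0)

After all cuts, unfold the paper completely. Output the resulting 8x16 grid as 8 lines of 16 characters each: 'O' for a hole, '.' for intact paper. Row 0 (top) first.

Op 1 fold_right: fold axis v@8; visible region now rows[0,8) x cols[8,16) = 8x8
Op 2 fold_right: fold axis v@12; visible region now rows[0,8) x cols[12,16) = 8x4
Op 3 fold_up: fold axis h@4; visible region now rows[0,4) x cols[12,16) = 4x4
Op 4 fold_right: fold axis v@14; visible region now rows[0,4) x cols[14,16) = 4x2
Op 5 fold_up: fold axis h@2; visible region now rows[0,2) x cols[14,16) = 2x2
Op 6 cut(0, 0): punch at orig (0,14); cuts so far [(0, 14)]; region rows[0,2) x cols[14,16) = 2x2
Unfold 1 (reflect across h@2): 2 holes -> [(0, 14), (3, 14)]
Unfold 2 (reflect across v@14): 4 holes -> [(0, 13), (0, 14), (3, 13), (3, 14)]
Unfold 3 (reflect across h@4): 8 holes -> [(0, 13), (0, 14), (3, 13), (3, 14), (4, 13), (4, 14), (7, 13), (7, 14)]
Unfold 4 (reflect across v@12): 16 holes -> [(0, 9), (0, 10), (0, 13), (0, 14), (3, 9), (3, 10), (3, 13), (3, 14), (4, 9), (4, 10), (4, 13), (4, 14), (7, 9), (7, 10), (7, 13), (7, 14)]
Unfold 5 (reflect across v@8): 32 holes -> [(0, 1), (0, 2), (0, 5), (0, 6), (0, 9), (0, 10), (0, 13), (0, 14), (3, 1), (3, 2), (3, 5), (3, 6), (3, 9), (3, 10), (3, 13), (3, 14), (4, 1), (4, 2), (4, 5), (4, 6), (4, 9), (4, 10), (4, 13), (4, 14), (7, 1), (7, 2), (7, 5), (7, 6), (7, 9), (7, 10), (7, 13), (7, 14)]

Answer: .OO..OO..OO..OO.
................
................
.OO..OO..OO..OO.
.OO..OO..OO..OO.
................
................
.OO..OO..OO..OO.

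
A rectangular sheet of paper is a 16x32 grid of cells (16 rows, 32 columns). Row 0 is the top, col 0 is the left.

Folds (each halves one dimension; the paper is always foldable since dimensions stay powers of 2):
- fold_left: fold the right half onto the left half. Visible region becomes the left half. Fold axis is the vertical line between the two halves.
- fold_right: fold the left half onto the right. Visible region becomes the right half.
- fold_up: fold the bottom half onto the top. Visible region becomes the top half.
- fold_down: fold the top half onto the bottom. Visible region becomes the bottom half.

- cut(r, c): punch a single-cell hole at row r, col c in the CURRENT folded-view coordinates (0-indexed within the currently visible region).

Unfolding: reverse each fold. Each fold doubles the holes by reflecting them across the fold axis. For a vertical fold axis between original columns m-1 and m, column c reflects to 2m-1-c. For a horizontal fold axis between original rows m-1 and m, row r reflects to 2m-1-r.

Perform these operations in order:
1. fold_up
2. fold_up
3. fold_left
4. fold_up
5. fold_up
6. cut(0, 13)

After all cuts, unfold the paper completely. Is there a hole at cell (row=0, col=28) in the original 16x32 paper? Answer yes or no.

Op 1 fold_up: fold axis h@8; visible region now rows[0,8) x cols[0,32) = 8x32
Op 2 fold_up: fold axis h@4; visible region now rows[0,4) x cols[0,32) = 4x32
Op 3 fold_left: fold axis v@16; visible region now rows[0,4) x cols[0,16) = 4x16
Op 4 fold_up: fold axis h@2; visible region now rows[0,2) x cols[0,16) = 2x16
Op 5 fold_up: fold axis h@1; visible region now rows[0,1) x cols[0,16) = 1x16
Op 6 cut(0, 13): punch at orig (0,13); cuts so far [(0, 13)]; region rows[0,1) x cols[0,16) = 1x16
Unfold 1 (reflect across h@1): 2 holes -> [(0, 13), (1, 13)]
Unfold 2 (reflect across h@2): 4 holes -> [(0, 13), (1, 13), (2, 13), (3, 13)]
Unfold 3 (reflect across v@16): 8 holes -> [(0, 13), (0, 18), (1, 13), (1, 18), (2, 13), (2, 18), (3, 13), (3, 18)]
Unfold 4 (reflect across h@4): 16 holes -> [(0, 13), (0, 18), (1, 13), (1, 18), (2, 13), (2, 18), (3, 13), (3, 18), (4, 13), (4, 18), (5, 13), (5, 18), (6, 13), (6, 18), (7, 13), (7, 18)]
Unfold 5 (reflect across h@8): 32 holes -> [(0, 13), (0, 18), (1, 13), (1, 18), (2, 13), (2, 18), (3, 13), (3, 18), (4, 13), (4, 18), (5, 13), (5, 18), (6, 13), (6, 18), (7, 13), (7, 18), (8, 13), (8, 18), (9, 13), (9, 18), (10, 13), (10, 18), (11, 13), (11, 18), (12, 13), (12, 18), (13, 13), (13, 18), (14, 13), (14, 18), (15, 13), (15, 18)]
Holes: [(0, 13), (0, 18), (1, 13), (1, 18), (2, 13), (2, 18), (3, 13), (3, 18), (4, 13), (4, 18), (5, 13), (5, 18), (6, 13), (6, 18), (7, 13), (7, 18), (8, 13), (8, 18), (9, 13), (9, 18), (10, 13), (10, 18), (11, 13), (11, 18), (12, 13), (12, 18), (13, 13), (13, 18), (14, 13), (14, 18), (15, 13), (15, 18)]

Answer: no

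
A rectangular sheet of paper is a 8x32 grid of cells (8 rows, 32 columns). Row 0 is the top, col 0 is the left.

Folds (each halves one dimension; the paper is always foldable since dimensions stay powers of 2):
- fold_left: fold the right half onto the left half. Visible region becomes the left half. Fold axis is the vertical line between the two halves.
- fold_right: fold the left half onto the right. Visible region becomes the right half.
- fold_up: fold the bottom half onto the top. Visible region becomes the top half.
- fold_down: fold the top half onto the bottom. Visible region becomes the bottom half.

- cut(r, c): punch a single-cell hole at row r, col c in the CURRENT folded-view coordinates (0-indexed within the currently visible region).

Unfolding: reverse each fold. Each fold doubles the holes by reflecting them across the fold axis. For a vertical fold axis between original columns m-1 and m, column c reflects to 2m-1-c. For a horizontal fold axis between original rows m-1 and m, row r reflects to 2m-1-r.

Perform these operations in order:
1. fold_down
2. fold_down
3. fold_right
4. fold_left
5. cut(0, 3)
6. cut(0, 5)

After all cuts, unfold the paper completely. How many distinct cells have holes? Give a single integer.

Op 1 fold_down: fold axis h@4; visible region now rows[4,8) x cols[0,32) = 4x32
Op 2 fold_down: fold axis h@6; visible region now rows[6,8) x cols[0,32) = 2x32
Op 3 fold_right: fold axis v@16; visible region now rows[6,8) x cols[16,32) = 2x16
Op 4 fold_left: fold axis v@24; visible region now rows[6,8) x cols[16,24) = 2x8
Op 5 cut(0, 3): punch at orig (6,19); cuts so far [(6, 19)]; region rows[6,8) x cols[16,24) = 2x8
Op 6 cut(0, 5): punch at orig (6,21); cuts so far [(6, 19), (6, 21)]; region rows[6,8) x cols[16,24) = 2x8
Unfold 1 (reflect across v@24): 4 holes -> [(6, 19), (6, 21), (6, 26), (6, 28)]
Unfold 2 (reflect across v@16): 8 holes -> [(6, 3), (6, 5), (6, 10), (6, 12), (6, 19), (6, 21), (6, 26), (6, 28)]
Unfold 3 (reflect across h@6): 16 holes -> [(5, 3), (5, 5), (5, 10), (5, 12), (5, 19), (5, 21), (5, 26), (5, 28), (6, 3), (6, 5), (6, 10), (6, 12), (6, 19), (6, 21), (6, 26), (6, 28)]
Unfold 4 (reflect across h@4): 32 holes -> [(1, 3), (1, 5), (1, 10), (1, 12), (1, 19), (1, 21), (1, 26), (1, 28), (2, 3), (2, 5), (2, 10), (2, 12), (2, 19), (2, 21), (2, 26), (2, 28), (5, 3), (5, 5), (5, 10), (5, 12), (5, 19), (5, 21), (5, 26), (5, 28), (6, 3), (6, 5), (6, 10), (6, 12), (6, 19), (6, 21), (6, 26), (6, 28)]

Answer: 32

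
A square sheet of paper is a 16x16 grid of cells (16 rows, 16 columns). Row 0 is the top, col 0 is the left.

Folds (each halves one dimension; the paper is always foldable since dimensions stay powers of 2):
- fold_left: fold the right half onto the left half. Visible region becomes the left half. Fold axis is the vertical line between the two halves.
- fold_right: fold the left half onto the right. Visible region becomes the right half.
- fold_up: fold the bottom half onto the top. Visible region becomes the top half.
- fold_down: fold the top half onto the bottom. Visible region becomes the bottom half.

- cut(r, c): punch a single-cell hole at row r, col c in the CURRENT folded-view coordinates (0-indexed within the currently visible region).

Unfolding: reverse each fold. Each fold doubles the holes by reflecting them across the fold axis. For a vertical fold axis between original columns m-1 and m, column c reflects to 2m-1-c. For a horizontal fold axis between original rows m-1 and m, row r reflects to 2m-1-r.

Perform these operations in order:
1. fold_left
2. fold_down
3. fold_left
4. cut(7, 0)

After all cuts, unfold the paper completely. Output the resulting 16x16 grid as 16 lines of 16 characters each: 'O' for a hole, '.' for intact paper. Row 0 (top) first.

Op 1 fold_left: fold axis v@8; visible region now rows[0,16) x cols[0,8) = 16x8
Op 2 fold_down: fold axis h@8; visible region now rows[8,16) x cols[0,8) = 8x8
Op 3 fold_left: fold axis v@4; visible region now rows[8,16) x cols[0,4) = 8x4
Op 4 cut(7, 0): punch at orig (15,0); cuts so far [(15, 0)]; region rows[8,16) x cols[0,4) = 8x4
Unfold 1 (reflect across v@4): 2 holes -> [(15, 0), (15, 7)]
Unfold 2 (reflect across h@8): 4 holes -> [(0, 0), (0, 7), (15, 0), (15, 7)]
Unfold 3 (reflect across v@8): 8 holes -> [(0, 0), (0, 7), (0, 8), (0, 15), (15, 0), (15, 7), (15, 8), (15, 15)]

Answer: O......OO......O
................
................
................
................
................
................
................
................
................
................
................
................
................
................
O......OO......O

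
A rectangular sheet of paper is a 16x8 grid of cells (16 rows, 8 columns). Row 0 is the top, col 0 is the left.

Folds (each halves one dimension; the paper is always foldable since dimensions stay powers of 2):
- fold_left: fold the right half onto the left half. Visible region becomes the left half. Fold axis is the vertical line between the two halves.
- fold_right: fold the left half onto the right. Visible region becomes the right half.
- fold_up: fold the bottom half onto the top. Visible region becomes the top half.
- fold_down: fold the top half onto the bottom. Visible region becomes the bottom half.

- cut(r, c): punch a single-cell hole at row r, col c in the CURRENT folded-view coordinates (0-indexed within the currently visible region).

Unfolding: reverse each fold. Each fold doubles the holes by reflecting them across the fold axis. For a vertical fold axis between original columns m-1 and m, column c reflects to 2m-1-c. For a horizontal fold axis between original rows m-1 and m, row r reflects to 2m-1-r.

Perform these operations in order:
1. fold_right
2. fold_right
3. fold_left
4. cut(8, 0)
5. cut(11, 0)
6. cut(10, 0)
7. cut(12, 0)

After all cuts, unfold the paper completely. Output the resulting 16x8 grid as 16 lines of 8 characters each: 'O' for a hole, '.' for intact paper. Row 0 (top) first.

Op 1 fold_right: fold axis v@4; visible region now rows[0,16) x cols[4,8) = 16x4
Op 2 fold_right: fold axis v@6; visible region now rows[0,16) x cols[6,8) = 16x2
Op 3 fold_left: fold axis v@7; visible region now rows[0,16) x cols[6,7) = 16x1
Op 4 cut(8, 0): punch at orig (8,6); cuts so far [(8, 6)]; region rows[0,16) x cols[6,7) = 16x1
Op 5 cut(11, 0): punch at orig (11,6); cuts so far [(8, 6), (11, 6)]; region rows[0,16) x cols[6,7) = 16x1
Op 6 cut(10, 0): punch at orig (10,6); cuts so far [(8, 6), (10, 6), (11, 6)]; region rows[0,16) x cols[6,7) = 16x1
Op 7 cut(12, 0): punch at orig (12,6); cuts so far [(8, 6), (10, 6), (11, 6), (12, 6)]; region rows[0,16) x cols[6,7) = 16x1
Unfold 1 (reflect across v@7): 8 holes -> [(8, 6), (8, 7), (10, 6), (10, 7), (11, 6), (11, 7), (12, 6), (12, 7)]
Unfold 2 (reflect across v@6): 16 holes -> [(8, 4), (8, 5), (8, 6), (8, 7), (10, 4), (10, 5), (10, 6), (10, 7), (11, 4), (11, 5), (11, 6), (11, 7), (12, 4), (12, 5), (12, 6), (12, 7)]
Unfold 3 (reflect across v@4): 32 holes -> [(8, 0), (8, 1), (8, 2), (8, 3), (8, 4), (8, 5), (8, 6), (8, 7), (10, 0), (10, 1), (10, 2), (10, 3), (10, 4), (10, 5), (10, 6), (10, 7), (11, 0), (11, 1), (11, 2), (11, 3), (11, 4), (11, 5), (11, 6), (11, 7), (12, 0), (12, 1), (12, 2), (12, 3), (12, 4), (12, 5), (12, 6), (12, 7)]

Answer: ........
........
........
........
........
........
........
........
OOOOOOOO
........
OOOOOOOO
OOOOOOOO
OOOOOOOO
........
........
........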